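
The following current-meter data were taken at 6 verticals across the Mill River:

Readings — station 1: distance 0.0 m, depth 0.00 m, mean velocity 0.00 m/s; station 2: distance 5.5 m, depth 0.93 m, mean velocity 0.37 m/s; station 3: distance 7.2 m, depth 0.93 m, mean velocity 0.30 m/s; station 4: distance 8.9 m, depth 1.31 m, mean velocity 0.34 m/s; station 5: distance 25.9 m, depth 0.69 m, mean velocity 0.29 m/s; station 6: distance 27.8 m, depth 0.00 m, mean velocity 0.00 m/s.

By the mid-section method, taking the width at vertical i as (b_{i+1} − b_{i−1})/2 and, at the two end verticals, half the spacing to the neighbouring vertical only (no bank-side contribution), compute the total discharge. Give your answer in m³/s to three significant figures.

7.77 m³/s

w_2 = (7.2 − 0.0)/2 = 3.6 m; q_2 = 0.37 × 0.93 × 3.6 = 1.239 m³/s
w_3 = (8.9 − 5.5)/2 = 1.7 m; q_3 = 0.30 × 0.93 × 1.7 = 0.4743 m³/s
w_4 = (25.9 − 7.2)/2 = 9.35 m; q_4 = 0.34 × 1.31 × 9.35 = 4.164 m³/s
w_5 = (27.8 − 8.9)/2 = 9.45 m; q_5 = 0.29 × 0.69 × 9.45 = 1.891 m³/s
Stations 1, 6 contribute zero (depth or velocity is 0).
Q = Σ qᵢ = 7.768 m³/s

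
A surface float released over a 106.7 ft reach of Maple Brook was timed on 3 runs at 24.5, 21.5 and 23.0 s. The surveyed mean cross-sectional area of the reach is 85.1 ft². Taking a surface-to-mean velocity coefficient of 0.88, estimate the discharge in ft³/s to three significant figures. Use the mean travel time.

t̄ = (24.5 + 21.5 + 23.0) / 3 = 23 s
v_surface = L / t̄ = 106.7 / 23 = 4.639 ft/s
v_mean = 0.88 × 4.639 = 4.082 ft/s
Q = A × v_mean = 85.1 × 4.082 = 347.4 ft³/s

347 ft³/s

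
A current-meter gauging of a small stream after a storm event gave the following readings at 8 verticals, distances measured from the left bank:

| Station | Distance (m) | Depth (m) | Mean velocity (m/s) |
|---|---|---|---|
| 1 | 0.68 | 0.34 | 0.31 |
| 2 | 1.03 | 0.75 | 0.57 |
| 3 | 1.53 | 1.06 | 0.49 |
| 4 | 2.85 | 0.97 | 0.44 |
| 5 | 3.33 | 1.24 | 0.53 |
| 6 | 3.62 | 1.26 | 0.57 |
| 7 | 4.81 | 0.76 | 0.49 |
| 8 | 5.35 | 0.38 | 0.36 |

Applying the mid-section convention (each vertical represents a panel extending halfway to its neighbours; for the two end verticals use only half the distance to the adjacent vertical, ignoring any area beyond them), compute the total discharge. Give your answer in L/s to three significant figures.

2200 L/s

w_1 = (1.03 − 0.68)/2 = 0.175 m; q_1 = 0.31 × 0.34 × 0.175 = 0.01845 m³/s
w_2 = (1.53 − 0.68)/2 = 0.425 m; q_2 = 0.57 × 0.75 × 0.425 = 0.1817 m³/s
w_3 = (2.85 − 1.03)/2 = 0.91 m; q_3 = 0.49 × 1.06 × 0.91 = 0.4727 m³/s
w_4 = (3.33 − 1.53)/2 = 0.9 m; q_4 = 0.44 × 0.97 × 0.9 = 0.3841 m³/s
w_5 = (3.62 − 2.85)/2 = 0.385 m; q_5 = 0.53 × 1.24 × 0.385 = 0.2530 m³/s
w_6 = (4.81 − 3.33)/2 = 0.74 m; q_6 = 0.57 × 1.26 × 0.74 = 0.5315 m³/s
w_7 = (5.35 − 3.62)/2 = 0.865 m; q_7 = 0.49 × 0.76 × 0.865 = 0.3221 m³/s
w_8 = (5.35 − 4.81)/2 = 0.27 m; q_8 = 0.36 × 0.38 × 0.27 = 0.03694 m³/s
Q = Σ qᵢ = 2.200 m³/s
= 2.200 × 1000 = 2200 L/s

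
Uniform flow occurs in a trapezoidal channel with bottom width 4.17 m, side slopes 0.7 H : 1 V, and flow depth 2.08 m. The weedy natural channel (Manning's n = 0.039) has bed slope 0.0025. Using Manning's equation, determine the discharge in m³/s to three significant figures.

A = (b + z·y)·y = (4.17 + 0.7×2.08)×2.08 = 11.70 m²
P = b + 2y√(1+z²) = 4.17 + 2×2.08×√(1+0.7²) = 9.248 m
R = A/P = 11.70/9.248 = 1.265 m
Q = (1/n)·A·R^(2/3)·S^(1/2) = (1/0.039) × 11.70 × 1.265^(2/3) × 0.0025^(1/2) = 17.55 m³/s

17.6 m³/s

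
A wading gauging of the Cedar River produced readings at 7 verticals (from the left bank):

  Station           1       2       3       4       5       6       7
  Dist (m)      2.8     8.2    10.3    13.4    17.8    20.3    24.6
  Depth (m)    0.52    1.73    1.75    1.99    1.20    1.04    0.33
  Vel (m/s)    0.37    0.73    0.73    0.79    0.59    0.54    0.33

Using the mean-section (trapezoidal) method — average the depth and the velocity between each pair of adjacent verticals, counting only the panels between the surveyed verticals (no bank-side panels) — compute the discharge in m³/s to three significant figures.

18.1 m³/s

Panel 1-2: Δb = 5.4 m, d̄ = (0.52+1.73)/2 = 1.125, v̄ = (0.37+0.73)/2 = 0.55 → q = 5.4×1.125×0.55 = 3.341 m³/s
Panel 2-3: Δb = 2.1 m, d̄ = (1.73+1.75)/2 = 1.74, v̄ = (0.73+0.73)/2 = 0.73 → q = 2.1×1.74×0.73 = 2.667 m³/s
Panel 3-4: Δb = 3.1 m, d̄ = (1.75+1.99)/2 = 1.87, v̄ = (0.73+0.79)/2 = 0.76 → q = 3.1×1.87×0.76 = 4.406 m³/s
Panel 4-5: Δb = 4.4 m, d̄ = (1.99+1.20)/2 = 1.595, v̄ = (0.79+0.59)/2 = 0.69 → q = 4.4×1.595×0.69 = 4.842 m³/s
Panel 5-6: Δb = 2.5 m, d̄ = (1.20+1.04)/2 = 1.12, v̄ = (0.59+0.54)/2 = 0.565 → q = 2.5×1.12×0.565 = 1.582 m³/s
Panel 6-7: Δb = 4.3 m, d̄ = (1.04+0.33)/2 = 0.685, v̄ = (0.54+0.33)/2 = 0.435 → q = 4.3×0.685×0.435 = 1.281 m³/s
Q = Σ q = 18.12 m³/s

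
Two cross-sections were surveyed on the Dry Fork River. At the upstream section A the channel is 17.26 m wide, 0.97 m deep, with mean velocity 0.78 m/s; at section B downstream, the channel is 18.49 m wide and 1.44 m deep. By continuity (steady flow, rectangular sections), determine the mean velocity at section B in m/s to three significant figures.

0.490 m/s

Q = A₁V₁ = (17.26×0.97) × 0.78 = 13.06 m³/s
A₂ = 18.49 × 1.44 = 26.63 m²
V₂ = Q/A₂ = 13.06/26.63 = 0.4905 m/s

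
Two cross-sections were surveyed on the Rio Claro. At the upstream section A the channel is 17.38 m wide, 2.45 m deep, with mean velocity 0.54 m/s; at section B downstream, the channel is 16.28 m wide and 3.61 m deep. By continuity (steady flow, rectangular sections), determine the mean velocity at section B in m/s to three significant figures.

0.391 m/s

Q = A₁V₁ = (17.38×2.45) × 0.54 = 22.99 m³/s
A₂ = 16.28 × 3.61 = 58.77 m²
V₂ = Q/A₂ = 22.99/58.77 = 0.3912 m/s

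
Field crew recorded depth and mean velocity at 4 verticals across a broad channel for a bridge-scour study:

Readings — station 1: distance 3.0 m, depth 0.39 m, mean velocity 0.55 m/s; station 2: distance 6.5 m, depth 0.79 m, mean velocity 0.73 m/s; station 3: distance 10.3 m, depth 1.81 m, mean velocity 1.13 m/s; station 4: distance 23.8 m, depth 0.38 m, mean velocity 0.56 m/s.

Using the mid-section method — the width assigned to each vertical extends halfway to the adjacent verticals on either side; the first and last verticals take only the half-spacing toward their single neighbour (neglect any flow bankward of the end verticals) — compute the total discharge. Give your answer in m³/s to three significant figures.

21.6 m³/s

w_1 = (6.5 − 3.0)/2 = 1.75 m; q_1 = 0.55 × 0.39 × 1.75 = 0.3754 m³/s
w_2 = (10.3 − 3.0)/2 = 3.65 m; q_2 = 0.73 × 0.79 × 3.65 = 2.105 m³/s
w_3 = (23.8 − 6.5)/2 = 8.65 m; q_3 = 1.13 × 1.81 × 8.65 = 17.69 m³/s
w_4 = (23.8 − 10.3)/2 = 6.75 m; q_4 = 0.56 × 0.38 × 6.75 = 1.436 m³/s
Q = Σ qᵢ = 21.61 m³/s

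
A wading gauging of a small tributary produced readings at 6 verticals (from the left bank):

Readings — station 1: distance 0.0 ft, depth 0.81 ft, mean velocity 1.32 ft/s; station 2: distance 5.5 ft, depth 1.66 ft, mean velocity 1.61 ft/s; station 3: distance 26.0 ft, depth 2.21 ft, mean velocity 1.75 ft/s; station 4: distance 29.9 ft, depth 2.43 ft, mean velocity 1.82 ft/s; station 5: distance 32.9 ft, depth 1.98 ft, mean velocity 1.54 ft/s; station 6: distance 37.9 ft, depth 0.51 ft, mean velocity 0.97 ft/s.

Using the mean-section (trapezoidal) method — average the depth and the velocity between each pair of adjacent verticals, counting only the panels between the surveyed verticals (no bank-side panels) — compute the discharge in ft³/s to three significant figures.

Panel 1-2: Δb = 5.5 ft, d̄ = (0.81+1.66)/2 = 1.235, v̄ = (1.32+1.61)/2 = 1.465 → q = 5.5×1.235×1.465 = 9.951 ft³/s
Panel 2-3: Δb = 20.5 ft, d̄ = (1.66+2.21)/2 = 1.935, v̄ = (1.61+1.75)/2 = 1.68 → q = 20.5×1.935×1.68 = 66.64 ft³/s
Panel 3-4: Δb = 3.9 ft, d̄ = (2.21+2.43)/2 = 2.32, v̄ = (1.75+1.82)/2 = 1.785 → q = 3.9×2.32×1.785 = 16.15 ft³/s
Panel 4-5: Δb = 3 ft, d̄ = (2.43+1.98)/2 = 2.205, v̄ = (1.82+1.54)/2 = 1.68 → q = 3×2.205×1.68 = 11.11 ft³/s
Panel 5-6: Δb = 5 ft, d̄ = (1.98+0.51)/2 = 1.245, v̄ = (1.54+0.97)/2 = 1.255 → q = 5×1.245×1.255 = 7.812 ft³/s
Q = Σ q = 111.7 ft³/s

112 ft³/s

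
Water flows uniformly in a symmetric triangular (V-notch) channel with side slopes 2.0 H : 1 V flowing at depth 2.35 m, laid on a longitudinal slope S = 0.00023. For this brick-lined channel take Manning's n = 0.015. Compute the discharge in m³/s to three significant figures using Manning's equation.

11.5 m³/s

A = z·y² = 2.0×2.35² = 11.05 m²
P = 2y√(1+z²) = 2×2.35×√(1+2.0²) = 10.51 m
R = A/P = 11.05/10.51 = 1.051 m
Q = (1/n)·A·R^(2/3)·S^(1/2) = (1/0.015) × 11.05 × 1.051^(2/3) × 0.00023^(1/2) = 11.54 m³/s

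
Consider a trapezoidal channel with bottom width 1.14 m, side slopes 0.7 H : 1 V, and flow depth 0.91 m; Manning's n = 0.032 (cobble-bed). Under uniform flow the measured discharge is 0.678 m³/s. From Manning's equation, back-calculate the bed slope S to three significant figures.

0.000478

A = (b + z·y)·y = (1.14 + 0.7×0.91)×0.91 = 1.617 m²
P = b + 2y√(1+z²) = 1.14 + 2×0.91×√(1+0.7²) = 3.362 m
R = A/P = 1.617/3.362 = 0.4810 m
S = (Q·n / (1·A·R^(2/3)))² = (0.678×0.032 / (1×1.617×0.6139))² = 0.0004776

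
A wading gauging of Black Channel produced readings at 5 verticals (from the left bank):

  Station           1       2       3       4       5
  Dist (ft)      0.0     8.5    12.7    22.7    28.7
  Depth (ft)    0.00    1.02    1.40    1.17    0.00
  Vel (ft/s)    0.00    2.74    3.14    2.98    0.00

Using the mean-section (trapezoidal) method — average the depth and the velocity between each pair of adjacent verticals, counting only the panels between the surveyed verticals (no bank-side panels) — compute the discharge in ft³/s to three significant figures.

65.4 ft³/s

Panel 1-2: Δb = 8.5 ft, d̄ = (0.00+1.02)/2 = 0.51, v̄ = (0.00+2.74)/2 = 1.37 → q = 8.5×0.51×1.37 = 5.939 ft³/s
Panel 2-3: Δb = 4.2 ft, d̄ = (1.02+1.40)/2 = 1.21, v̄ = (2.74+3.14)/2 = 2.94 → q = 4.2×1.21×2.94 = 14.94 ft³/s
Panel 3-4: Δb = 10 ft, d̄ = (1.40+1.17)/2 = 1.285, v̄ = (3.14+2.98)/2 = 3.06 → q = 10×1.285×3.06 = 39.32 ft³/s
Panel 4-5: Δb = 6 ft, d̄ = (1.17+0.00)/2 = 0.585, v̄ = (2.98+0.00)/2 = 1.49 → q = 6×0.585×1.49 = 5.230 ft³/s
Q = Σ q = 65.43 ft³/s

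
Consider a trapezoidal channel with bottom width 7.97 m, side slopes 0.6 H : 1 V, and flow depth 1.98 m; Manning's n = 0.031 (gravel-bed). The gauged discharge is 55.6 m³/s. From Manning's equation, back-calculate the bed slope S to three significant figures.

0.00555

A = (b + z·y)·y = (7.97 + 0.6×1.98)×1.98 = 18.13 m²
P = b + 2y√(1+z²) = 7.97 + 2×1.98×√(1+0.6²) = 12.59 m
R = A/P = 18.13/12.59 = 1.440 m
S = (Q·n / (1·A·R^(2/3)))² = (55.6×0.031 / (1×18.13×1.275))² = 0.005554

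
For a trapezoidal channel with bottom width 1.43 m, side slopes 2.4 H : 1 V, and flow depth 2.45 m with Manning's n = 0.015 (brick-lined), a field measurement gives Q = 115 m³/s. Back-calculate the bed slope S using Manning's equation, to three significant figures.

0.00679

A = (b + z·y)·y = (1.43 + 2.4×2.45)×2.45 = 17.91 m²
P = b + 2y√(1+z²) = 1.43 + 2×2.45×√(1+2.4²) = 14.17 m
R = A/P = 17.91/14.17 = 1.264 m
S = (Q·n / (1·A·R^(2/3)))² = (115×0.015 / (1×17.91×1.169))² = 0.006789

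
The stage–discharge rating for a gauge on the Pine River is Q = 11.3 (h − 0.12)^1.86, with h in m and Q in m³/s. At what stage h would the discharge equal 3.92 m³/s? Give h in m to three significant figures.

h − h₀ = (Q/C)^(1/b) = (3.92/11.3)^(1/1.86) = 0.5660 m
h = 0.12 + 0.5660 = 0.6860 m

0.686 m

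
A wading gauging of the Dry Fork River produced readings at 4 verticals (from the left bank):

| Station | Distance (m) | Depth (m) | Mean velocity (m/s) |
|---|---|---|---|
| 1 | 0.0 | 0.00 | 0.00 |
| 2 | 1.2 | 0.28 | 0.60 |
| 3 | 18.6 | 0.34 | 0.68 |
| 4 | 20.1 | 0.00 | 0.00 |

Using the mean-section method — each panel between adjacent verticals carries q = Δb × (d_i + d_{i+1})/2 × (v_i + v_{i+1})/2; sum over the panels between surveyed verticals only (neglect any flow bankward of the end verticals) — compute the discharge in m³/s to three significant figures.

3.59 m³/s

Panel 1-2: Δb = 1.2 m, d̄ = (0.00+0.28)/2 = 0.14, v̄ = (0.00+0.60)/2 = 0.3 → q = 1.2×0.14×0.3 = 0.05040 m³/s
Panel 2-3: Δb = 17.4 m, d̄ = (0.28+0.34)/2 = 0.31, v̄ = (0.60+0.68)/2 = 0.64 → q = 17.4×0.31×0.64 = 3.452 m³/s
Panel 3-4: Δb = 1.5 m, d̄ = (0.34+0.00)/2 = 0.17, v̄ = (0.68+0.00)/2 = 0.34 → q = 1.5×0.17×0.34 = 0.08670 m³/s
Q = Σ q = 3.589 m³/s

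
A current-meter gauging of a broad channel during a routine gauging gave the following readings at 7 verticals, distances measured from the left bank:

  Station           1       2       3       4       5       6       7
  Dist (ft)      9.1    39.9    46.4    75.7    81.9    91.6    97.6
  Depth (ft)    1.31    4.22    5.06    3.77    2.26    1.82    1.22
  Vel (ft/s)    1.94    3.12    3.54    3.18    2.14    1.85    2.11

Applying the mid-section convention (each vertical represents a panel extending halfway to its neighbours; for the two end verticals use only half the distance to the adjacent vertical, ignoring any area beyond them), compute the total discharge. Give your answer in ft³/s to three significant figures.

891 ft³/s

w_1 = (39.9 − 9.1)/2 = 15.4 ft; q_1 = 1.94 × 1.31 × 15.4 = 39.14 ft³/s
w_2 = (46.4 − 9.1)/2 = 18.65 ft; q_2 = 3.12 × 4.22 × 18.65 = 245.6 ft³/s
w_3 = (75.7 − 39.9)/2 = 17.9 ft; q_3 = 3.54 × 5.06 × 17.9 = 320.6 ft³/s
w_4 = (81.9 − 46.4)/2 = 17.75 ft; q_4 = 3.18 × 3.77 × 17.75 = 212.8 ft³/s
w_5 = (91.6 − 75.7)/2 = 7.95 ft; q_5 = 2.14 × 2.26 × 7.95 = 38.45 ft³/s
w_6 = (97.6 − 81.9)/2 = 7.85 ft; q_6 = 1.85 × 1.82 × 7.85 = 26.43 ft³/s
w_7 = (97.6 − 91.6)/2 = 3 ft; q_7 = 2.11 × 1.22 × 3 = 7.723 ft³/s
Q = Σ qᵢ = 890.7 ft³/s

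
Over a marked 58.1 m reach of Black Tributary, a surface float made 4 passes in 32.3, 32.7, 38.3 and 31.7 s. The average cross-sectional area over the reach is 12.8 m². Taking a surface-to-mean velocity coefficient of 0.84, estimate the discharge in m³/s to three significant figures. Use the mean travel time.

18.5 m³/s

t̄ = (32.3 + 32.7 + 38.3 + 31.7) / 4 = 33.75 s
v_surface = L / t̄ = 58.1 / 33.75 = 1.721 m/s
v_mean = 0.84 × 1.721 = 1.446 m/s
Q = A × v_mean = 12.8 × 1.446 = 18.51 m³/s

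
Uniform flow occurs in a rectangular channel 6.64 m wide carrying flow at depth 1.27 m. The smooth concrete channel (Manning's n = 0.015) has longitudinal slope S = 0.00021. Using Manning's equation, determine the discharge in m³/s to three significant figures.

A = b·y = 6.64 × 1.27 = 8.433 m²
P = b + 2y = 6.64 + 2×1.27 = 9.180 m
R = A/P = 8.433/9.180 = 0.9186 m
Q = (1/n)·A·R^(2/3)·S^(1/2) = (1/0.015) × 8.433 × 0.9186^(2/3) × 0.00021^(1/2) = 7.699 m³/s

7.70 m³/s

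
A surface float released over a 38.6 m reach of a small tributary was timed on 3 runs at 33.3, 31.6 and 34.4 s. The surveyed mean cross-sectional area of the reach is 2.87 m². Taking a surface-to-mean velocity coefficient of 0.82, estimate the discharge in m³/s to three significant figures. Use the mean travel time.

2.74 m³/s

t̄ = (33.3 + 31.6 + 34.4) / 3 = 33.1 s
v_surface = L / t̄ = 38.6 / 33.1 = 1.166 m/s
v_mean = 0.82 × 1.166 = 0.9563 m/s
Q = A × v_mean = 2.87 × 0.9563 = 2.744 m³/s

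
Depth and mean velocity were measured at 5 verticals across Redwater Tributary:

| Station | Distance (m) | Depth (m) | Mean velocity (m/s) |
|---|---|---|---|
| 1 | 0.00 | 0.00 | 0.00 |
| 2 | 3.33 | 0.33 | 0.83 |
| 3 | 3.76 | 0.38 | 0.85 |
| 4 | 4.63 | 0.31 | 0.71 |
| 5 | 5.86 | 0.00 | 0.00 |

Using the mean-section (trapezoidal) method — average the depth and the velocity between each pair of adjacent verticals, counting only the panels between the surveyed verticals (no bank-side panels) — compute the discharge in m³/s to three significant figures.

Panel 1-2: Δb = 3.33 m, d̄ = (0.00+0.33)/2 = 0.165, v̄ = (0.00+0.83)/2 = 0.415 → q = 3.33×0.165×0.415 = 0.2280 m³/s
Panel 2-3: Δb = 0.43 m, d̄ = (0.33+0.38)/2 = 0.355, v̄ = (0.83+0.85)/2 = 0.84 → q = 0.43×0.355×0.84 = 0.1282 m³/s
Panel 3-4: Δb = 0.87 m, d̄ = (0.38+0.31)/2 = 0.345, v̄ = (0.85+0.71)/2 = 0.78 → q = 0.87×0.345×0.78 = 0.2341 m³/s
Panel 4-5: Δb = 1.23 m, d̄ = (0.31+0.00)/2 = 0.155, v̄ = (0.71+0.00)/2 = 0.355 → q = 1.23×0.155×0.355 = 0.06768 m³/s
Q = Σ q = 0.6580 m³/s

0.658 m³/s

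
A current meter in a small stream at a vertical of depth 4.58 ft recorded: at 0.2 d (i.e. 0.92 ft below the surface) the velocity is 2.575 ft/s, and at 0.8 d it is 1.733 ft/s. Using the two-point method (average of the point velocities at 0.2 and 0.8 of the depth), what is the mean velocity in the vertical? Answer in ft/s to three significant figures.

2.15 ft/s

v̄ = (2.575 + 1.733) / 2 = 2.154 ft/s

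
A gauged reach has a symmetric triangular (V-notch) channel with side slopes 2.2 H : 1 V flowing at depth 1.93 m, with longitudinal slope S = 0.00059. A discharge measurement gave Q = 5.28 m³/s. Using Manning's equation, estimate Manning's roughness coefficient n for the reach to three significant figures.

0.0346

A = z·y² = 2.2×1.93² = 8.195 m²
P = 2y√(1+z²) = 2×1.93×√(1+2.2²) = 9.328 m
R = A/P = 8.195/9.328 = 0.8785 m
n = (1/Q)·A·R^(2/3)·S^(1/2) = (1/5.28) × 8.195 × 0.9173 × 0.02429 = 0.03458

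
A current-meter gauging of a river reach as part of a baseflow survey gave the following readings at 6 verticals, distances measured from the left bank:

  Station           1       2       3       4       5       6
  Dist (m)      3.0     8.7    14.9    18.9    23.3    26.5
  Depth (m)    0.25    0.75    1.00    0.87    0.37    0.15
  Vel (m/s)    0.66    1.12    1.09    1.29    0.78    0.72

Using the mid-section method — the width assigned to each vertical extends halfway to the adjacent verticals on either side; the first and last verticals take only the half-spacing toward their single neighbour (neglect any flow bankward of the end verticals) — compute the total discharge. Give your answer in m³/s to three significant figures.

17.0 m³/s

w_1 = (8.7 − 3.0)/2 = 2.85 m; q_1 = 0.66 × 0.25 × 2.85 = 0.4703 m³/s
w_2 = (14.9 − 3.0)/2 = 5.95 m; q_2 = 1.12 × 0.75 × 5.95 = 4.998 m³/s
w_3 = (18.9 − 8.7)/2 = 5.1 m; q_3 = 1.09 × 1.00 × 5.1 = 5.559 m³/s
w_4 = (23.3 − 14.9)/2 = 4.2 m; q_4 = 1.29 × 0.87 × 4.2 = 4.714 m³/s
w_5 = (26.5 − 18.9)/2 = 3.8 m; q_5 = 0.78 × 0.37 × 3.8 = 1.097 m³/s
w_6 = (26.5 − 23.3)/2 = 1.6 m; q_6 = 0.72 × 0.15 × 1.6 = 0.1728 m³/s
Q = Σ qᵢ = 17.01 m³/s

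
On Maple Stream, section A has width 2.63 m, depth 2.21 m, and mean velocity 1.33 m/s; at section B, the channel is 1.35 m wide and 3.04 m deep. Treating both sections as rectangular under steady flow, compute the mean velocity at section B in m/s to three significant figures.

Q = A₁V₁ = (2.63×2.21) × 1.33 = 7.730 m³/s
A₂ = 1.35 × 3.04 = 4.104 m²
V₂ = Q/A₂ = 7.730/4.104 = 1.884 m/s

1.88 m/s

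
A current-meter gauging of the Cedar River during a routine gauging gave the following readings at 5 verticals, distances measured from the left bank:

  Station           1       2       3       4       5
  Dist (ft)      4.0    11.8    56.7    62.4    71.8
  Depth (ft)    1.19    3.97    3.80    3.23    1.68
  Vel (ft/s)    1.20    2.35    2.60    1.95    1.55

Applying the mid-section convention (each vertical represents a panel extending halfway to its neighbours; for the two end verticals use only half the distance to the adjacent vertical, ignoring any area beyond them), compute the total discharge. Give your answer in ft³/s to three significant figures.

561 ft³/s

w_1 = (11.8 − 4.0)/2 = 3.9 ft; q_1 = 1.20 × 1.19 × 3.9 = 5.569 ft³/s
w_2 = (56.7 − 4.0)/2 = 26.35 ft; q_2 = 2.35 × 3.97 × 26.35 = 245.8 ft³/s
w_3 = (62.4 − 11.8)/2 = 25.3 ft; q_3 = 2.60 × 3.80 × 25.3 = 250.0 ft³/s
w_4 = (71.8 − 56.7)/2 = 7.55 ft; q_4 = 1.95 × 3.23 × 7.55 = 47.55 ft³/s
w_5 = (71.8 − 62.4)/2 = 4.7 ft; q_5 = 1.55 × 1.68 × 4.7 = 12.24 ft³/s
Q = Σ qᵢ = 561.2 ft³/s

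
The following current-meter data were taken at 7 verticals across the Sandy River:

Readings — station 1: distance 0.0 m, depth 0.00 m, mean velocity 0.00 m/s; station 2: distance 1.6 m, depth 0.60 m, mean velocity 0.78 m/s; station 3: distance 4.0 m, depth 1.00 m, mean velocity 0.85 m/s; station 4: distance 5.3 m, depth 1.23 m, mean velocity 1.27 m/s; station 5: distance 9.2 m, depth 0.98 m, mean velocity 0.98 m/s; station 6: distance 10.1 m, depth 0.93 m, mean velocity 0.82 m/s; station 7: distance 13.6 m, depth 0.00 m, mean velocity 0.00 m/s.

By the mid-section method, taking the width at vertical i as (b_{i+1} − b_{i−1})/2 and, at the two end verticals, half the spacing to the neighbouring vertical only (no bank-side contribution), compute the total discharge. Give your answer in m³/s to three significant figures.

10.6 m³/s

w_2 = (4.0 − 0.0)/2 = 2 m; q_2 = 0.78 × 0.60 × 2 = 0.9360 m³/s
w_3 = (5.3 − 1.6)/2 = 1.85 m; q_3 = 0.85 × 1.00 × 1.85 = 1.573 m³/s
w_4 = (9.2 − 4.0)/2 = 2.6 m; q_4 = 1.27 × 1.23 × 2.6 = 4.061 m³/s
w_5 = (10.1 − 5.3)/2 = 2.4 m; q_5 = 0.98 × 0.98 × 2.4 = 2.305 m³/s
w_6 = (13.6 − 9.2)/2 = 2.2 m; q_6 = 0.82 × 0.93 × 2.2 = 1.678 m³/s
Stations 1, 7 contribute zero (depth or velocity is 0).
Q = Σ qᵢ = 10.55 m³/s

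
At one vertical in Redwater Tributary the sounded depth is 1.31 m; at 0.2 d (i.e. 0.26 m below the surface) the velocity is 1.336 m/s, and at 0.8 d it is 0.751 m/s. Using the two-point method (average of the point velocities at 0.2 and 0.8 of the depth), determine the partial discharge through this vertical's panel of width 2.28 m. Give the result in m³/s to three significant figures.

v̄ = (1.336 + 0.751) / 2 = 1.044 m/s
q = v̄ × d × w = 1.044 × 1.31 × 2.28 = 3.117 m³/s

3.12 m³/s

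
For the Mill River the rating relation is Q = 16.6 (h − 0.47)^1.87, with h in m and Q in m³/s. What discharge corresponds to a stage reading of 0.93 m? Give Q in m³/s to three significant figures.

Q = 16.6 × (0.93 − 0.47)^1.87 = 16.6 × 0.46^1.87 = 3.886 m³/s

3.89 m³/s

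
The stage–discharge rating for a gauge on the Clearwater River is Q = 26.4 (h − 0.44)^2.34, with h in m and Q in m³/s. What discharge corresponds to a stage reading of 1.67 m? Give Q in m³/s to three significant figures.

42.9 m³/s

Q = 26.4 × (1.67 − 0.44)^2.34 = 26.4 × 1.23^2.34 = 42.85 m³/s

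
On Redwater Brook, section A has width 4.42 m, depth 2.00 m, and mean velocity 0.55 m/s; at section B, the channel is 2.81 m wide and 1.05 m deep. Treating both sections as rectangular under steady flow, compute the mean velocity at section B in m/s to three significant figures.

1.65 m/s

Q = A₁V₁ = (4.42×2.00) × 0.55 = 4.862 m³/s
A₂ = 2.81 × 1.05 = 2.951 m²
V₂ = Q/A₂ = 4.862/2.951 = 1.648 m/s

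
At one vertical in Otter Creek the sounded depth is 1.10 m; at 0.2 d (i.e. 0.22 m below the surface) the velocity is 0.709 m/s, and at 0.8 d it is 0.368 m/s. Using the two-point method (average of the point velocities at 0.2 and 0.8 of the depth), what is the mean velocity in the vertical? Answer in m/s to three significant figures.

v̄ = (0.709 + 0.368) / 2 = 0.5385 m/s

0.539 m/s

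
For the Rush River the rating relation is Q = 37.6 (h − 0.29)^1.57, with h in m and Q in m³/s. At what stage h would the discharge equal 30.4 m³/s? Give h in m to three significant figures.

1.16 m

h − h₀ = (Q/C)^(1/b) = (30.4/37.6)^(1/1.57) = 0.8734 m
h = 0.29 + 0.8734 = 1.163 m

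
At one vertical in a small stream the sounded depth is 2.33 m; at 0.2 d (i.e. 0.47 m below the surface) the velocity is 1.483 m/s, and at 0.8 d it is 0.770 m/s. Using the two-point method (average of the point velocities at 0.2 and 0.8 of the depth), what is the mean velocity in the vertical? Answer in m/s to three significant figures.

1.13 m/s

v̄ = (1.483 + 0.770) / 2 = 1.127 m/s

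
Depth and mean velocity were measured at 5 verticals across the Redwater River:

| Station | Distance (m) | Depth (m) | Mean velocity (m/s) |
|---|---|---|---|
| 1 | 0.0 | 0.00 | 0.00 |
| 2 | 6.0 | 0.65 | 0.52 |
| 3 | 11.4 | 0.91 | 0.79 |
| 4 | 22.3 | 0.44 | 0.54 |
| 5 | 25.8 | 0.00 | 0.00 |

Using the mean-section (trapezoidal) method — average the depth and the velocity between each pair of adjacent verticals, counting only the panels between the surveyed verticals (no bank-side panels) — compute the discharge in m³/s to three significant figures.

Panel 1-2: Δb = 6 m, d̄ = (0.00+0.65)/2 = 0.325, v̄ = (0.00+0.52)/2 = 0.26 → q = 6×0.325×0.26 = 0.5070 m³/s
Panel 2-3: Δb = 5.4 m, d̄ = (0.65+0.91)/2 = 0.78, v̄ = (0.52+0.79)/2 = 0.655 → q = 5.4×0.78×0.655 = 2.759 m³/s
Panel 3-4: Δb = 10.9 m, d̄ = (0.91+0.44)/2 = 0.675, v̄ = (0.79+0.54)/2 = 0.665 → q = 10.9×0.675×0.665 = 4.893 m³/s
Panel 4-5: Δb = 3.5 m, d̄ = (0.44+0.00)/2 = 0.22, v̄ = (0.54+0.00)/2 = 0.27 → q = 3.5×0.22×0.27 = 0.2079 m³/s
Q = Σ q = 8.366 m³/s

8.37 m³/s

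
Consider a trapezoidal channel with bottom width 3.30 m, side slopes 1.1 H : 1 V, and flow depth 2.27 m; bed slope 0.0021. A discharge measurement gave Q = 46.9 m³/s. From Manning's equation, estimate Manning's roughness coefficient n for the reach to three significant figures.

0.0154

A = (b + z·y)·y = (3.30 + 1.1×2.27)×2.27 = 13.16 m²
P = b + 2y√(1+z²) = 3.30 + 2×2.27×√(1+1.1²) = 10.05 m
R = A/P = 13.16/10.05 = 1.309 m
n = (1/Q)·A·R^(2/3)·S^(1/2) = (1/46.9) × 13.16 × 1.197 × 0.04583 = 0.01539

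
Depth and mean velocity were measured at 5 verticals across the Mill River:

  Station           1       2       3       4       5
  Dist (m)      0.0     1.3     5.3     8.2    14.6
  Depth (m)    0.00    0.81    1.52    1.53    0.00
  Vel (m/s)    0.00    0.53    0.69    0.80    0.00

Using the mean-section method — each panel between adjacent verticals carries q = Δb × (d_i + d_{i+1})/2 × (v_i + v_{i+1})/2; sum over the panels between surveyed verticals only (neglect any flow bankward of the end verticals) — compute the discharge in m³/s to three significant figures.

Panel 1-2: Δb = 1.3 m, d̄ = (0.00+0.81)/2 = 0.405, v̄ = (0.00+0.53)/2 = 0.265 → q = 1.3×0.405×0.265 = 0.1395 m³/s
Panel 2-3: Δb = 4 m, d̄ = (0.81+1.52)/2 = 1.165, v̄ = (0.53+0.69)/2 = 0.61 → q = 4×1.165×0.61 = 2.843 m³/s
Panel 3-4: Δb = 2.9 m, d̄ = (1.52+1.53)/2 = 1.525, v̄ = (0.69+0.80)/2 = 0.745 → q = 2.9×1.525×0.745 = 3.295 m³/s
Panel 4-5: Δb = 6.4 m, d̄ = (1.53+0.00)/2 = 0.765, v̄ = (0.80+0.00)/2 = 0.4 → q = 6.4×0.765×0.4 = 1.958 m³/s
Q = Σ q = 8.235 m³/s

8.24 m³/s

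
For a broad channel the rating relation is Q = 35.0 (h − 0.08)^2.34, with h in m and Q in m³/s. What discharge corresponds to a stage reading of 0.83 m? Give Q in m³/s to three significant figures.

17.9 m³/s

Q = 35.0 × (0.83 − 0.08)^2.34 = 35.0 × 0.75^2.34 = 17.85 m³/s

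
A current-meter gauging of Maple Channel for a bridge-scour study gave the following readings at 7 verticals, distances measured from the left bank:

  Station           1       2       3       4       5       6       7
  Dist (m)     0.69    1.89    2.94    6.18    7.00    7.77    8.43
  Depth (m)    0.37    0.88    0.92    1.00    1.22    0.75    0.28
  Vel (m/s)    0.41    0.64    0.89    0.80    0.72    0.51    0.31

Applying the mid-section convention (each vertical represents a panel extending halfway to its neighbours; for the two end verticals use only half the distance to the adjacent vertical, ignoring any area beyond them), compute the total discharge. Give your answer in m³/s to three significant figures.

5.11 m³/s

w_1 = (1.89 − 0.69)/2 = 0.6 m; q_1 = 0.41 × 0.37 × 0.6 = 0.09102 m³/s
w_2 = (2.94 − 0.69)/2 = 1.125 m; q_2 = 0.64 × 0.88 × 1.125 = 0.6336 m³/s
w_3 = (6.18 − 1.89)/2 = 2.145 m; q_3 = 0.89 × 0.92 × 2.145 = 1.756 m³/s
w_4 = (7.00 − 2.94)/2 = 2.03 m; q_4 = 0.80 × 1.00 × 2.03 = 1.624 m³/s
w_5 = (7.77 − 6.18)/2 = 0.795 m; q_5 = 0.72 × 1.22 × 0.795 = 0.6983 m³/s
w_6 = (8.43 − 7.00)/2 = 0.715 m; q_6 = 0.51 × 0.75 × 0.715 = 0.2735 m³/s
w_7 = (8.43 − 7.77)/2 = 0.33 m; q_7 = 0.31 × 0.28 × 0.33 = 0.02864 m³/s
Q = Σ qᵢ = 5.105 m³/s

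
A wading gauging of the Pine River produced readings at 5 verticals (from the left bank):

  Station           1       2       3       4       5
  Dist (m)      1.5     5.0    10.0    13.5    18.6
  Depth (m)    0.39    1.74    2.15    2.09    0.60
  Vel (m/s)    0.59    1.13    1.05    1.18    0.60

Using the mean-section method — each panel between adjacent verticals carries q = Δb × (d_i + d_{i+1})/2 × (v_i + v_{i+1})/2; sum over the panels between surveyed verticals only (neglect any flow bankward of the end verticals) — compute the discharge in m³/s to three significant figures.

28.2 m³/s

Panel 1-2: Δb = 3.5 m, d̄ = (0.39+1.74)/2 = 1.065, v̄ = (0.59+1.13)/2 = 0.86 → q = 3.5×1.065×0.86 = 3.206 m³/s
Panel 2-3: Δb = 5 m, d̄ = (1.74+2.15)/2 = 1.945, v̄ = (1.13+1.05)/2 = 1.09 → q = 5×1.945×1.09 = 10.60 m³/s
Panel 3-4: Δb = 3.5 m, d̄ = (2.15+2.09)/2 = 2.12, v̄ = (1.05+1.18)/2 = 1.115 → q = 3.5×2.12×1.115 = 8.273 m³/s
Panel 4-5: Δb = 5.1 m, d̄ = (2.09+0.60)/2 = 1.345, v̄ = (1.18+0.60)/2 = 0.89 → q = 5.1×1.345×0.89 = 6.105 m³/s
Q = Σ q = 28.18 m³/s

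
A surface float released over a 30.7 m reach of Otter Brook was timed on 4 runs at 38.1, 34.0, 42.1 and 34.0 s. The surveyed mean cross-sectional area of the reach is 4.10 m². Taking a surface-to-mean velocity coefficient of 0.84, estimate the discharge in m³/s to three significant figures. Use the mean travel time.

t̄ = (38.1 + 34.0 + 42.1 + 34.0) / 4 = 37.05 s
v_surface = L / t̄ = 30.7 / 37.05 = 0.8286 m/s
v_mean = 0.84 × 0.8286 = 0.6960 m/s
Q = A × v_mean = 4.10 × 0.6960 = 2.854 m³/s

2.85 m³/s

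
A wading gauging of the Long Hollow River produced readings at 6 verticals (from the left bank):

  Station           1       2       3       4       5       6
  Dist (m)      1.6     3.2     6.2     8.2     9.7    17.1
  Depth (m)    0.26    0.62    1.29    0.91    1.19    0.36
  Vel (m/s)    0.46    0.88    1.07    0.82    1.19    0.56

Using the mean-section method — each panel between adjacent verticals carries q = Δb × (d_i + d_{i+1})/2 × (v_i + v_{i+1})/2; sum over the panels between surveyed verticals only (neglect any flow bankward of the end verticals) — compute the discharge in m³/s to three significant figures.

11.9 m³/s

Panel 1-2: Δb = 1.6 m, d̄ = (0.26+0.62)/2 = 0.44, v̄ = (0.46+0.88)/2 = 0.67 → q = 1.6×0.44×0.67 = 0.4717 m³/s
Panel 2-3: Δb = 3 m, d̄ = (0.62+1.29)/2 = 0.955, v̄ = (0.88+1.07)/2 = 0.975 → q = 3×0.955×0.975 = 2.793 m³/s
Panel 3-4: Δb = 2 m, d̄ = (1.29+0.91)/2 = 1.1, v̄ = (1.07+0.82)/2 = 0.945 → q = 2×1.1×0.945 = 2.079 m³/s
Panel 4-5: Δb = 1.5 m, d̄ = (0.91+1.19)/2 = 1.05, v̄ = (0.82+1.19)/2 = 1.005 → q = 1.5×1.05×1.005 = 1.583 m³/s
Panel 5-6: Δb = 7.4 m, d̄ = (1.19+0.36)/2 = 0.775, v̄ = (1.19+0.56)/2 = 0.875 → q = 7.4×0.775×0.875 = 5.018 m³/s
Q = Σ q = 11.95 m³/s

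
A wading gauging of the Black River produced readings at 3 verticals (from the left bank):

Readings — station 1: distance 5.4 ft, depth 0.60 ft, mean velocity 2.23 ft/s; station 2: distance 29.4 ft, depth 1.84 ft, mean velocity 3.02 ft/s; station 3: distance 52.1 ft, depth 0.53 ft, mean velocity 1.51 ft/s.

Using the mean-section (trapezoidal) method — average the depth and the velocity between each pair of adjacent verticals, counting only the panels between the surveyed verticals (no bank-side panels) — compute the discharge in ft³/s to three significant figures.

138 ft³/s

Panel 1-2: Δb = 24 ft, d̄ = (0.60+1.84)/2 = 1.22, v̄ = (2.23+3.02)/2 = 2.625 → q = 24×1.22×2.625 = 76.86 ft³/s
Panel 2-3: Δb = 22.7 ft, d̄ = (1.84+0.53)/2 = 1.185, v̄ = (3.02+1.51)/2 = 2.265 → q = 22.7×1.185×2.265 = 60.93 ft³/s
Q = Σ q = 137.8 ft³/s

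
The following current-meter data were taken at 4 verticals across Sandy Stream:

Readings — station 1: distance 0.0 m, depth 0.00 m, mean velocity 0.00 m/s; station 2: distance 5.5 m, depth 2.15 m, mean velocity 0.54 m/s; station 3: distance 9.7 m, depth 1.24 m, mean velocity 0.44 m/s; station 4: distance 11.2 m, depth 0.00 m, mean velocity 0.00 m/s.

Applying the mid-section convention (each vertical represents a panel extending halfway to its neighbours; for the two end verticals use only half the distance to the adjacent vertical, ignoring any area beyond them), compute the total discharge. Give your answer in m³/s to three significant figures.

w_2 = (9.7 − 0.0)/2 = 4.85 m; q_2 = 0.54 × 2.15 × 4.85 = 5.631 m³/s
w_3 = (11.2 − 5.5)/2 = 2.85 m; q_3 = 0.44 × 1.24 × 2.85 = 1.555 m³/s
Stations 1, 4 contribute zero (depth or velocity is 0).
Q = Σ qᵢ = 7.186 m³/s

7.19 m³/s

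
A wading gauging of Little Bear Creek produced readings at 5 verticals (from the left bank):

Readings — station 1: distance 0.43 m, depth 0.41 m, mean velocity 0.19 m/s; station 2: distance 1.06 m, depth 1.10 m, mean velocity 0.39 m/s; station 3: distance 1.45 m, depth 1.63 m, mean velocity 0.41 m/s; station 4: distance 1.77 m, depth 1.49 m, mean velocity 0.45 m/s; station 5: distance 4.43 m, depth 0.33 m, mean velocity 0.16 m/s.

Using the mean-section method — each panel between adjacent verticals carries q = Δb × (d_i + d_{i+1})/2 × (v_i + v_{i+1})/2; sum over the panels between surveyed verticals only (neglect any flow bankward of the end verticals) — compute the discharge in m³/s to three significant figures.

1.30 m³/s

Panel 1-2: Δb = 0.63 m, d̄ = (0.41+1.10)/2 = 0.755, v̄ = (0.19+0.39)/2 = 0.29 → q = 0.63×0.755×0.29 = 0.1379 m³/s
Panel 2-3: Δb = 0.39 m, d̄ = (1.10+1.63)/2 = 1.365, v̄ = (0.39+0.41)/2 = 0.4 → q = 0.39×1.365×0.4 = 0.2129 m³/s
Panel 3-4: Δb = 0.32 m, d̄ = (1.63+1.49)/2 = 1.56, v̄ = (0.41+0.45)/2 = 0.43 → q = 0.32×1.56×0.43 = 0.2147 m³/s
Panel 4-5: Δb = 2.66 m, d̄ = (1.49+0.33)/2 = 0.91, v̄ = (0.45+0.16)/2 = 0.305 → q = 2.66×0.91×0.305 = 0.7383 m³/s
Q = Σ q = 1.304 m³/s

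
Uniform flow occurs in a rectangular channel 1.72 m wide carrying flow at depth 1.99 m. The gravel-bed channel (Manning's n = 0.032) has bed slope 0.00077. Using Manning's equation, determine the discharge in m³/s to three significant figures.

2.11 m³/s

A = b·y = 1.72 × 1.99 = 3.423 m²
P = b + 2y = 1.72 + 2×1.99 = 5.700 m
R = A/P = 3.423/5.700 = 0.6005 m
Q = (1/n)·A·R^(2/3)·S^(1/2) = (1/0.032) × 3.423 × 0.6005^(2/3) × 0.00077^(1/2) = 2.113 m³/s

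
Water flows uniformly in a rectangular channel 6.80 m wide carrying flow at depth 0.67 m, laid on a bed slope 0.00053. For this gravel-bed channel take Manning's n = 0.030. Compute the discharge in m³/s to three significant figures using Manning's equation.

2.37 m³/s

A = b·y = 6.80 × 0.67 = 4.556 m²
P = b + 2y = 6.80 + 2×0.67 = 8.140 m
R = A/P = 4.556/8.140 = 0.5597 m
Q = (1/n)·A·R^(2/3)·S^(1/2) = (1/0.030) × 4.556 × 0.5597^(2/3) × 0.00053^(1/2) = 2.375 m³/s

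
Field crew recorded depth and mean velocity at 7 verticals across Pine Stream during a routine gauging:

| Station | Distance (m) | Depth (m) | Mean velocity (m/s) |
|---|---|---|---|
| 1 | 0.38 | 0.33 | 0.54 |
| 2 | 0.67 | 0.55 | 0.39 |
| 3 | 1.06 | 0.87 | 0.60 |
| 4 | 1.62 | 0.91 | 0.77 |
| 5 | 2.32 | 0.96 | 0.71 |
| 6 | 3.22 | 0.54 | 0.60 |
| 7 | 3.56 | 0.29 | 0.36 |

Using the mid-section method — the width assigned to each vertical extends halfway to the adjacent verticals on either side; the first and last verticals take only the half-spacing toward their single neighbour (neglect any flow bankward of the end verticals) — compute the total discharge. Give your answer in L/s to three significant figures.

w_1 = (0.67 − 0.38)/2 = 0.145 m; q_1 = 0.54 × 0.33 × 0.145 = 0.02584 m³/s
w_2 = (1.06 − 0.38)/2 = 0.34 m; q_2 = 0.39 × 0.55 × 0.34 = 0.07293 m³/s
w_3 = (1.62 − 0.67)/2 = 0.475 m; q_3 = 0.60 × 0.87 × 0.475 = 0.2480 m³/s
w_4 = (2.32 − 1.06)/2 = 0.63 m; q_4 = 0.77 × 0.91 × 0.63 = 0.4414 m³/s
w_5 = (3.22 − 1.62)/2 = 0.8 m; q_5 = 0.71 × 0.96 × 0.8 = 0.5453 m³/s
w_6 = (3.56 − 2.32)/2 = 0.62 m; q_6 = 0.60 × 0.54 × 0.62 = 0.2009 m³/s
w_7 = (3.56 − 3.22)/2 = 0.17 m; q_7 = 0.36 × 0.29 × 0.17 = 0.01775 m³/s
Q = Σ qᵢ = 1.552 m³/s
= 1.552 × 1000 = 1552 L/s

1550 L/s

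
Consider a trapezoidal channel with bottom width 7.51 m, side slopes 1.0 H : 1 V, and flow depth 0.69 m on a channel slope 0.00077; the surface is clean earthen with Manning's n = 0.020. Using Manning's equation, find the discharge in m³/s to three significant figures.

A = (b + z·y)·y = (7.51 + 1.0×0.69)×0.69 = 5.658 m²
P = b + 2y√(1+z²) = 7.51 + 2×0.69×√(1+1.0²) = 9.462 m
R = A/P = 5.658/9.462 = 0.5980 m
Q = (1/n)·A·R^(2/3)·S^(1/2) = (1/0.020) × 5.658 × 0.5980^(2/3) × 0.00077^(1/2) = 5.572 m³/s

5.57 m³/s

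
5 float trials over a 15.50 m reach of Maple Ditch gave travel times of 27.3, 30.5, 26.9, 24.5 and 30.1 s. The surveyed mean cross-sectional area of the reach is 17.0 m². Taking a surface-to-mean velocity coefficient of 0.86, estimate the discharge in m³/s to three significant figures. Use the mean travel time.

8.13 m³/s

t̄ = (27.3 + 30.5 + 26.9 + 24.5 + 30.1) / 5 = 27.86 s
v_surface = L / t̄ = 15.50 / 27.86 = 0.5564 m/s
v_mean = 0.86 × 0.5564 = 0.4785 m/s
Q = A × v_mean = 17.0 × 0.4785 = 8.134 m³/s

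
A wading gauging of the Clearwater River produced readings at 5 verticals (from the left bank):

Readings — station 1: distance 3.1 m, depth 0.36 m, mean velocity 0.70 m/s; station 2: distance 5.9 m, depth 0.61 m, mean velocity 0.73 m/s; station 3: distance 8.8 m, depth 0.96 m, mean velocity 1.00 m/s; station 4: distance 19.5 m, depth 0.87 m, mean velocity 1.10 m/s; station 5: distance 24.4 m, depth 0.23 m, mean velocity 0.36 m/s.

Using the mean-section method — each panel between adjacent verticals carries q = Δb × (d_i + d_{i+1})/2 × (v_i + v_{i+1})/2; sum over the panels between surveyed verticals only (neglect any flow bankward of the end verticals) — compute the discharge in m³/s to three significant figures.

Panel 1-2: Δb = 2.8 m, d̄ = (0.36+0.61)/2 = 0.485, v̄ = (0.70+0.73)/2 = 0.715 → q = 2.8×0.485×0.715 = 0.9710 m³/s
Panel 2-3: Δb = 2.9 m, d̄ = (0.61+0.96)/2 = 0.785, v̄ = (0.73+1.00)/2 = 0.865 → q = 2.9×0.785×0.865 = 1.969 m³/s
Panel 3-4: Δb = 10.7 m, d̄ = (0.96+0.87)/2 = 0.915, v̄ = (1.00+1.10)/2 = 1.05 → q = 10.7×0.915×1.05 = 10.28 m³/s
Panel 4-5: Δb = 4.9 m, d̄ = (0.87+0.23)/2 = 0.55, v̄ = (1.10+0.36)/2 = 0.73 → q = 4.9×0.55×0.73 = 1.967 m³/s
Q = Σ q = 15.19 m³/s

15.2 m³/s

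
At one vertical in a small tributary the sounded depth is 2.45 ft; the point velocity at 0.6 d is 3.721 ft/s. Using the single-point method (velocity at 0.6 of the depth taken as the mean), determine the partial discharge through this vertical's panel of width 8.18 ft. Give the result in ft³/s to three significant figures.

v̄ = v₀.₆ = 3.721 ft/s
q = v̄ × d × w = 3.721 × 2.45 × 8.18 = 74.57 ft³/s

74.6 ft³/s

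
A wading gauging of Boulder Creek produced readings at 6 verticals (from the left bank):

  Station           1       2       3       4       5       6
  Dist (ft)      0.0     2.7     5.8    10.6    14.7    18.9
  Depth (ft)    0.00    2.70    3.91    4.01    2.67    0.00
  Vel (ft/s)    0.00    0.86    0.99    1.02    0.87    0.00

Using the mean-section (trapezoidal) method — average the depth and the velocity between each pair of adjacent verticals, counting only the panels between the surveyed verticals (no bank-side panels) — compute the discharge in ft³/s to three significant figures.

Panel 1-2: Δb = 2.7 ft, d̄ = (0.00+2.70)/2 = 1.35, v̄ = (0.00+0.86)/2 = 0.43 → q = 2.7×1.35×0.43 = 1.567 ft³/s
Panel 2-3: Δb = 3.1 ft, d̄ = (2.70+3.91)/2 = 3.305, v̄ = (0.86+0.99)/2 = 0.925 → q = 3.1×3.305×0.925 = 9.477 ft³/s
Panel 3-4: Δb = 4.8 ft, d̄ = (3.91+4.01)/2 = 3.96, v̄ = (0.99+1.02)/2 = 1.005 → q = 4.8×3.96×1.005 = 19.10 ft³/s
Panel 4-5: Δb = 4.1 ft, d̄ = (4.01+2.67)/2 = 3.34, v̄ = (1.02+0.87)/2 = 0.945 → q = 4.1×3.34×0.945 = 12.94 ft³/s
Panel 5-6: Δb = 4.2 ft, d̄ = (2.67+0.00)/2 = 1.335, v̄ = (0.87+0.00)/2 = 0.435 → q = 4.2×1.335×0.435 = 2.439 ft³/s
Q = Σ q = 45.53 ft³/s

45.5 ft³/s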